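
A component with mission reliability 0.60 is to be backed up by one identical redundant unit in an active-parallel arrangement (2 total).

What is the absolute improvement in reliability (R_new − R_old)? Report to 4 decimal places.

0.2400

R_before = 0.60
R_after = 1 − (1 − 0.60)^2 = 0.8400
ΔR = 0.8400 − 0.60 = 0.2400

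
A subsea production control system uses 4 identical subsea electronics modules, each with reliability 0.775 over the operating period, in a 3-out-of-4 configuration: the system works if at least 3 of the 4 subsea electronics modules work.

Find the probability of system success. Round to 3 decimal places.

0.780

R = Σ_{i=3}^{4} C(4,i) p^i (1−p)^{4−i} with p = 0.775
C(4,3)·0.775^3·0.225^1 = 0.41894
C(4,4)·0.775^4·0.225^0 = 0.36075
Sum = 0.780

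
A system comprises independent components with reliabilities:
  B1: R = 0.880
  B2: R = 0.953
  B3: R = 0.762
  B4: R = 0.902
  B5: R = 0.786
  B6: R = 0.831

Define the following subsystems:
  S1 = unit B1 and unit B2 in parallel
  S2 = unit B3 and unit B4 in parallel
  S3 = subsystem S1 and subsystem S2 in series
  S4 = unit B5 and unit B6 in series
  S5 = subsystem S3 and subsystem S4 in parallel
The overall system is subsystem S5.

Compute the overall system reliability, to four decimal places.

0.9900

Parallel (B1 and B2): 1 − (1 − 0.880000)(1 − 0.953000) = 0.994360
Parallel (B3 and B4): 1 − (1 − 0.762000)(1 − 0.902000) = 0.976676
Series ([0.994360] and [0.976676]): 0.994360 × 0.976676 = 0.971168
Series (B5 and B6): 0.786000 × 0.831000 = 0.653166
Parallel ([0.971168] and [0.653166]): 1 − (1 − 0.971168)(1 − 0.653166) = 0.9900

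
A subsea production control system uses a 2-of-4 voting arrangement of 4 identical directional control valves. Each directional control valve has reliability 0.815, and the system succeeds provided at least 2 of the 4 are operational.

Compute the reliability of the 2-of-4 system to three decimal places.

R = Σ_{i=2}^{4} C(4,i) p^i (1−p)^{4−i} with p = 0.815
C(4,2)·0.815^2·0.185^2 = 0.13640
C(4,3)·0.815^3·0.185^1 = 0.40059
C(4,4)·0.815^4·0.185^0 = 0.44119
Sum = 0.978

0.978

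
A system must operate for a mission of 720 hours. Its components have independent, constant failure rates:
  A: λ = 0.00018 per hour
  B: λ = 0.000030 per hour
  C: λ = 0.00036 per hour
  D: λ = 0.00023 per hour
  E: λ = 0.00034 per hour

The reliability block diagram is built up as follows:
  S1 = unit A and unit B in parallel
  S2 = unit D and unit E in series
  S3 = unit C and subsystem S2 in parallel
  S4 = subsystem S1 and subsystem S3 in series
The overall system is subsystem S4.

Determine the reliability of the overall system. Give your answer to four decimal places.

R(A) = exp(−0.00018 × 720) = 0.878447
R(B) = exp(−0.000030 × 720) = 0.978632
R(C) = exp(−0.00036 × 720) = 0.771669
R(D) = exp(−0.00023 × 720) = 0.847385
R(E) = exp(−0.00034 × 720) = 0.782861
Parallel (A and B): 1 − (1 − 0.878447)(1 − 0.978632) = 0.997403
Series (D and E): 0.847385 × 0.782861 = 0.663385
Parallel (C and [0.663385]): 1 − (1 − 0.771669)(1 − 0.663385) = 0.923140
Series ([0.997403] and [0.923140]): 0.997403 × 0.923140 = 0.9207

0.9207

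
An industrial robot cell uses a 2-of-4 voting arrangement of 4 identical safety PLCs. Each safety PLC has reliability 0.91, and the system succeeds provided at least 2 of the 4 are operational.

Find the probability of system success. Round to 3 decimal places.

R = Σ_{i=2}^{4} C(4,i) p^i (1−p)^{4−i} with p = 0.91
C(4,2)·0.91^2·0.09^2 = 0.04025
C(4,3)·0.91^3·0.09^1 = 0.27129
C(4,4)·0.91^4·0.09^0 = 0.68575
Sum = 0.997

0.997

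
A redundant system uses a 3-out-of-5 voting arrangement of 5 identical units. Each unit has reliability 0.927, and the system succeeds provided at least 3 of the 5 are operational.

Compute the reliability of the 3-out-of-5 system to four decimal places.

0.9965

R = Σ_{i=3}^{5} C(5,i) p^i (1−p)^{5−i} with p = 0.927
C(5,3)·0.927^3·0.073^2 = 0.042451
C(5,4)·0.927^4·0.073^1 = 0.269533
C(5,5)·0.927^5·0.073^0 = 0.684540
Sum = 0.9965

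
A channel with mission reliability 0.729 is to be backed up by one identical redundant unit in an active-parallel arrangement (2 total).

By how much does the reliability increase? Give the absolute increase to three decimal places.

0.198

R_before = 0.729
R_after = 1 − (1 − 0.729)^2 = 0.927
ΔR = 0.927 − 0.729 = 0.198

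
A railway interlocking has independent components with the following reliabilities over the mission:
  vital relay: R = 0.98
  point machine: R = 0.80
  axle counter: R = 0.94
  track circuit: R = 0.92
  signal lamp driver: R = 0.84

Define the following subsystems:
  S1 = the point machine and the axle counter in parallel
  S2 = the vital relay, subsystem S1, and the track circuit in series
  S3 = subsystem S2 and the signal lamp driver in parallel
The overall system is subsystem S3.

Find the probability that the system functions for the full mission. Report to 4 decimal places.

0.9825

Parallel (point machine and axle counter): 1 − (1 − 0.800000)(1 − 0.940000) = 0.988000
Series (vital relay, [0.988000], and track circuit): 0.980000 × 0.988000 × 0.920000 = 0.890781
Parallel ([0.890781] and signal lamp driver): 1 − (1 − 0.890781)(1 − 0.840000) = 0.9825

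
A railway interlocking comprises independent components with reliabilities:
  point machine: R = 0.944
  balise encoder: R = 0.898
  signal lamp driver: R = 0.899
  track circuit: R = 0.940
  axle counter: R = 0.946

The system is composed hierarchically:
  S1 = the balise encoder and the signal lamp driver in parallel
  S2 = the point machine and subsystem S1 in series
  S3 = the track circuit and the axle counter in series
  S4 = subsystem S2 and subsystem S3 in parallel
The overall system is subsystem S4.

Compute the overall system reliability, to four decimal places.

0.9927

Parallel (balise encoder and signal lamp driver): 1 − (1 − 0.898000)(1 − 0.899000) = 0.989698
Series (point machine and [0.989698]): 0.944000 × 0.989698 = 0.934275
Series (track circuit and axle counter): 0.940000 × 0.946000 = 0.889240
Parallel ([0.934275] and [0.889240]): 1 − (1 − 0.934275)(1 − 0.889240) = 0.9927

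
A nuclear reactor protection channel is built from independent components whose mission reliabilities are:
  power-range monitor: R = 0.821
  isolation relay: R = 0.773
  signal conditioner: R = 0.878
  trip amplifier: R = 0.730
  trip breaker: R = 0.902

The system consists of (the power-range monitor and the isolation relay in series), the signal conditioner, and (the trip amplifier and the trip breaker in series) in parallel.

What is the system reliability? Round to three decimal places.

0.985

Series (power-range monitor and isolation relay): 0.82100 × 0.77300 = 0.63463
Series (trip amplifier and trip breaker): 0.73000 × 0.90200 = 0.65846
Parallel ([0.63463], signal conditioner, and [0.65846]): 1 − (1 − 0.63463)(1 − 0.87800)(1 − 0.65846) = 0.985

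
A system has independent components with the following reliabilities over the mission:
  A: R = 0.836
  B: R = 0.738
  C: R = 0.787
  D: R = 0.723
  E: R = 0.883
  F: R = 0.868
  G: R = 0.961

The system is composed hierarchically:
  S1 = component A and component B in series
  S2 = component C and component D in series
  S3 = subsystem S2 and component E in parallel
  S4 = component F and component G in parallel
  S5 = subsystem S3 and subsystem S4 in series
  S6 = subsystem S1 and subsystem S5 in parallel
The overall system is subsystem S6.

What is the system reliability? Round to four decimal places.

0.9788

Series (A and B): 0.836000 × 0.738000 = 0.616968
Series (C and D): 0.787000 × 0.723000 = 0.569001
Parallel ([0.569001] and E): 1 − (1 − 0.569001)(1 − 0.883000) = 0.949573
Parallel (F and G): 1 − (1 − 0.868000)(1 − 0.961000) = 0.994852
Series ([0.949573] and [0.994852]): 0.949573 × 0.994852 = 0.944685
Parallel ([0.616968] and [0.944685]): 1 − (1 − 0.616968)(1 − 0.944685) = 0.9788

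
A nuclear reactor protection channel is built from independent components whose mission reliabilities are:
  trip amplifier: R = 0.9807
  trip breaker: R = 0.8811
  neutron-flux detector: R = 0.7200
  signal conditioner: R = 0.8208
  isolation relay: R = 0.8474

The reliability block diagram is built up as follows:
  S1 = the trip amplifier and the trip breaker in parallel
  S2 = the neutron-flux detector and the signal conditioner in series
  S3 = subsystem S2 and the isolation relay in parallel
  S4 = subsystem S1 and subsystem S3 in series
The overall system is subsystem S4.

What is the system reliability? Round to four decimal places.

0.9354

Parallel (trip amplifier and trip breaker): 1 − (1 − 0.980700)(1 − 0.881100) = 0.997705
Series (neutron-flux detector and signal conditioner): 0.720000 × 0.820800 = 0.590976
Parallel ([0.590976] and isolation relay): 1 − (1 − 0.590976)(1 − 0.847400) = 0.937583
Series ([0.997705] and [0.937583]): 0.997705 × 0.937583 = 0.9354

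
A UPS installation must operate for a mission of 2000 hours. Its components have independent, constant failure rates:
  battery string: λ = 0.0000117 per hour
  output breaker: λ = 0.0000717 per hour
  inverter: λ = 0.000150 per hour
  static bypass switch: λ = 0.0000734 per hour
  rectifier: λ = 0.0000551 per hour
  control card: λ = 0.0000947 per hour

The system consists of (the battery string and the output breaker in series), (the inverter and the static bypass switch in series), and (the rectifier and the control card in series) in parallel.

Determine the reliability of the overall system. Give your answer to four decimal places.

R(battery string) = exp(−0.0000117 × 2000) = 0.976872
R(output breaker) = exp(−0.0000717 × 2000) = 0.866407
R(inverter) = exp(−0.000150 × 2000) = 0.740818
R(static bypass switch) = exp(−0.0000734 × 2000) = 0.863467
R(rectifier) = exp(−0.0000551 × 2000) = 0.895655
R(control card) = exp(−0.0000947 × 2000) = 0.827455
Series (battery string and output breaker): 0.976872 × 0.866407 = 0.846369
Series (inverter and static bypass switch): 0.740818 × 0.863467 = 0.639672
Series (rectifier and control card): 0.895655 × 0.827455 = 0.741114
Parallel ([0.846369], [0.639672], and [0.741114]): 1 − (1 − 0.846369)(1 − 0.639672)(1 − 0.741114) = 0.9857

0.9857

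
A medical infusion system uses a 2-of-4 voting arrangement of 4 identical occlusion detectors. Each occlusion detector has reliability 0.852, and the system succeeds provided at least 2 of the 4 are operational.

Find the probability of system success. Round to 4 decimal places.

0.9885

R = Σ_{i=2}^{4} C(4,i) p^i (1−p)^{4−i} with p = 0.852
C(4,2)·0.852^2·0.148^2 = 0.095401
C(4,3)·0.852^3·0.148^1 = 0.366134
C(4,4)·0.852^4·0.148^0 = 0.526937
Sum = 0.9885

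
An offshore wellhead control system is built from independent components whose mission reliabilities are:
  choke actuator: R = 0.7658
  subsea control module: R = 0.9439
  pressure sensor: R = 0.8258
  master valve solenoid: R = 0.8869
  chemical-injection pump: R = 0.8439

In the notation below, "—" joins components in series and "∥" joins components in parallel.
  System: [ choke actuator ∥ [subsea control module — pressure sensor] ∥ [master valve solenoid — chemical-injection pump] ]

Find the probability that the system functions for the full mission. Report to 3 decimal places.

0.987

Series (subsea control module and pressure sensor): 0.94390 × 0.82580 = 0.77947
Series (master valve solenoid and chemical-injection pump): 0.88690 × 0.84390 = 0.74845
Parallel (choke actuator, [0.77947], and [0.74845]): 1 − (1 − 0.76580)(1 − 0.77947)(1 − 0.74845) = 0.987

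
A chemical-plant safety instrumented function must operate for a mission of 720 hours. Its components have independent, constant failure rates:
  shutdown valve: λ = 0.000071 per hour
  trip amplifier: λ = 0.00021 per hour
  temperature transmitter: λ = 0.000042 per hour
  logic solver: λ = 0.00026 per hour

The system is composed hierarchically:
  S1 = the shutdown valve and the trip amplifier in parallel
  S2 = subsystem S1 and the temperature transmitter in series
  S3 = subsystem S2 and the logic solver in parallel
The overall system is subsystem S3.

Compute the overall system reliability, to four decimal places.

R(shutdown valve) = exp(−0.000071 × 720) = 0.950165
R(trip amplifier) = exp(−0.00021 × 720) = 0.859676
R(temperature transmitter) = exp(−0.000042 × 720) = 0.970213
R(logic solver) = exp(−0.00026 × 720) = 0.829278
Parallel (shutdown valve and trip amplifier): 1 − (1 − 0.950165)(1 − 0.859676) = 0.993007
Series ([0.993007] and temperature transmitter): 0.993007 × 0.970213 = 0.963428
Parallel ([0.963428] and logic solver): 1 − (1 − 0.963428)(1 − 0.829278) = 0.9938

0.9938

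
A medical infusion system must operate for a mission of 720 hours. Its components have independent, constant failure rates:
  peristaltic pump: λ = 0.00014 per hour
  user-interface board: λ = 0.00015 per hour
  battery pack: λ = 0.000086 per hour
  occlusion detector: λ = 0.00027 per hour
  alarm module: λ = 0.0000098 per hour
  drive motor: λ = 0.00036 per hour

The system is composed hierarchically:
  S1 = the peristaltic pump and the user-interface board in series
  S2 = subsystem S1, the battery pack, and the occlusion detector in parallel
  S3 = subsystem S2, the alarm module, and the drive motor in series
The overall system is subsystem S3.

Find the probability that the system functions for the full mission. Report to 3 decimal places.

R(peristaltic pump) = exp(−0.00014 × 720) = 0.90411
R(user-interface board) = exp(−0.00015 × 720) = 0.89763
R(battery pack) = exp(−0.000086 × 720) = 0.93996
R(occlusion detector) = exp(−0.00027 × 720) = 0.82333
R(alarm module) = exp(−0.0000098 × 720) = 0.99297
R(drive motor) = exp(−0.00036 × 720) = 0.77167
Series (peristaltic pump and user-interface board): 0.90411 × 0.89763 = 0.81156
Parallel ([0.81156], battery pack, and occlusion detector): 1 − (1 − 0.81156)(1 − 0.93996)(1 − 0.82333) = 0.99800
Series ([0.99800], alarm module, and drive motor): 0.99800 × 0.99297 × 0.77167 = 0.765

0.765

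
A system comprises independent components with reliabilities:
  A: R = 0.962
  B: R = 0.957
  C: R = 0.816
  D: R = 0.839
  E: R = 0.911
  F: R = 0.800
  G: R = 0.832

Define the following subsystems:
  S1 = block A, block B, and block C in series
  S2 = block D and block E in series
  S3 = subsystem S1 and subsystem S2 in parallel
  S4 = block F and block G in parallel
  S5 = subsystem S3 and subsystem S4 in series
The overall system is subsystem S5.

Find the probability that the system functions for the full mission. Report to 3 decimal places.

Series (A, B, and C): 0.96200 × 0.95700 × 0.81600 = 0.75124
Series (D and E): 0.83900 × 0.91100 = 0.76433
Parallel ([0.75124] and [0.76433]): 1 − (1 − 0.75124)(1 − 0.76433) = 0.94137
Parallel (F and G): 1 − (1 − 0.80000)(1 − 0.83200) = 0.96640
Series ([0.94137] and [0.96640]): 0.94137 × 0.96640 = 0.910

0.910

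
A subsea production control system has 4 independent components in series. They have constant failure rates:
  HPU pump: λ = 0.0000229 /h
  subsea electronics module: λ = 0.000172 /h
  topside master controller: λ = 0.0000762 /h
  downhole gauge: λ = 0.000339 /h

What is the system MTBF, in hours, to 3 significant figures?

Series of exponential components: λ_sys = Σ λ_i
λ_sys = 0.0000229 + 0.000172 + 0.0000762 + 0.000339 = 6.1010e-04 /h
MTBF = 1 / λ_sys = 1640 h

1640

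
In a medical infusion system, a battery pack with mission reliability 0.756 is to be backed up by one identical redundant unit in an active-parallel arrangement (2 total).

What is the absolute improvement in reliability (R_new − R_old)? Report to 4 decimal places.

0.1845

R_before = 0.756
R_after = 1 − (1 − 0.756)^2 = 0.9405
ΔR = 0.9405 − 0.756 = 0.1845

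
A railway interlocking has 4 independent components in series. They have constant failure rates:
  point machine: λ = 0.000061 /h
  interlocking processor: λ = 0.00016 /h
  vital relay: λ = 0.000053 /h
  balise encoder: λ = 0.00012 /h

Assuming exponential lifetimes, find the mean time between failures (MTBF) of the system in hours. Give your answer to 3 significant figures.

2540

Series of exponential components: λ_sys = Σ λ_i
λ_sys = 0.000061 + 0.00016 + 0.000053 + 0.00012 = 3.9400e-04 /h
MTBF = 1 / λ_sys = 2540 h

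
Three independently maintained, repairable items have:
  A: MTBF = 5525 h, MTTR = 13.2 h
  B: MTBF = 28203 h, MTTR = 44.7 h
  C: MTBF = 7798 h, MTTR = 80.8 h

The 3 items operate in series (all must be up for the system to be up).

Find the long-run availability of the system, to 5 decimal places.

A(A) = MTBF/(MTBF+MTTR) = 5525/(5525+13.2) = 0.997617
A(B) = MTBF/(MTBF+MTTR) = 28203/(28203+44.7) = 0.998418
A(C) = MTBF/(MTBF+MTTR) = 7798/(7798+80.8) = 0.989745
Series availability: 0.997617 × 0.998418 × 0.989745 = 0.98582

0.98582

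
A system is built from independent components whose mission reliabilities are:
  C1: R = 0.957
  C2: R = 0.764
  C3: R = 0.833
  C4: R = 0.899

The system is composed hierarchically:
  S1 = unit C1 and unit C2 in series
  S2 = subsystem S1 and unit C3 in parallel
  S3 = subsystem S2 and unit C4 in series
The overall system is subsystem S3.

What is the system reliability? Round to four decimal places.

0.8586

Series (C1 and C2): 0.957000 × 0.764000 = 0.731148
Parallel ([0.731148] and C3): 1 − (1 − 0.731148)(1 − 0.833000) = 0.955102
Series ([0.955102] and C4): 0.955102 × 0.899000 = 0.8586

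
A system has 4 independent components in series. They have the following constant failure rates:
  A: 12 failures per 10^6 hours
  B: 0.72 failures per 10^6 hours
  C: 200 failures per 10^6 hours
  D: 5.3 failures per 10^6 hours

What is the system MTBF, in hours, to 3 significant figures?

Series of exponential components: λ_sys = Σ λ_i
λ_sys = 0.000012 + 0.00000072 + 0.00020 + 0.0000053 = 2.1802e-04 /h
MTBF = 1 / λ_sys = 4590 h

4590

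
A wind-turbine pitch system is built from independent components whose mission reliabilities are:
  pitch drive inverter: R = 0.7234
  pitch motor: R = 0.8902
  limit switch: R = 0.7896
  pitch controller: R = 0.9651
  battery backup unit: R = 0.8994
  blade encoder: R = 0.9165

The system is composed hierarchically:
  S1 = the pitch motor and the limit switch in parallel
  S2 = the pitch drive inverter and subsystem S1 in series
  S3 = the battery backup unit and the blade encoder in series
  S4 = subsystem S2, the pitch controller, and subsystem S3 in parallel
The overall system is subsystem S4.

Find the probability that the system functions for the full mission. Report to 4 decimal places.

0.9982

Parallel (pitch motor and limit switch): 1 − (1 − 0.890200)(1 − 0.789600) = 0.976898
Series (pitch drive inverter and [0.976898]): 0.723400 × 0.976898 = 0.706688
Series (battery backup unit and blade encoder): 0.899400 × 0.916500 = 0.824300
Parallel ([0.706688], pitch controller, and [0.824300]): 1 − (1 − 0.706688)(1 − 0.965100)(1 − 0.824300) = 0.9982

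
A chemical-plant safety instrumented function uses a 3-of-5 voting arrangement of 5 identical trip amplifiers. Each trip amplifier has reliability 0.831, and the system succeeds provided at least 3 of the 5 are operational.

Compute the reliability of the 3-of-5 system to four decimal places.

R = Σ_{i=3}^{5} C(5,i) p^i (1−p)^{5−i} with p = 0.831
C(5,3)·0.831^3·0.169^2 = 0.163899
C(5,4)·0.831^4·0.169^1 = 0.402959
C(5,5)·0.831^5·0.169^0 = 0.396283
Sum = 0.9631

0.9631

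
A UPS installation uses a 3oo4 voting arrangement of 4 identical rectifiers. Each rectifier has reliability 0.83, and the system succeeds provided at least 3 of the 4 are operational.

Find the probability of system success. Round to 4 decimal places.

0.8634

R = Σ_{i=3}^{4} C(4,i) p^i (1−p)^{4−i} with p = 0.83
C(4,3)·0.83^3·0.17^1 = 0.388815
C(4,4)·0.83^4·0.17^0 = 0.474583
Sum = 0.8634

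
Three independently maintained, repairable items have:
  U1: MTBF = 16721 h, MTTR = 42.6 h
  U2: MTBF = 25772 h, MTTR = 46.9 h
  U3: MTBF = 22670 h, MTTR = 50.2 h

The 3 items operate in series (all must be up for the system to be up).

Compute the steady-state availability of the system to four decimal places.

A(U1) = MTBF/(MTBF+MTTR) = 16721/(16721+42.6) = 0.997459
A(U2) = MTBF/(MTBF+MTTR) = 25772/(25772+46.9) = 0.998184
A(U3) = MTBF/(MTBF+MTTR) = 22670/(22670+50.2) = 0.997791
Series availability: 0.997459 × 0.998184 × 0.997791 = 0.9934

0.9934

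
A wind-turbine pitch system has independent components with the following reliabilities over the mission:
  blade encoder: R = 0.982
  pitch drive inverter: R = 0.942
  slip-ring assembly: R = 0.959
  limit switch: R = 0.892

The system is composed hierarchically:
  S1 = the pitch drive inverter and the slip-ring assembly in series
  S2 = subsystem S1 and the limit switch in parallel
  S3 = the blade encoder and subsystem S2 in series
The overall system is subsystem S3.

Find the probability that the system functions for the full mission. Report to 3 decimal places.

0.972

Series (pitch drive inverter and slip-ring assembly): 0.94200 × 0.95900 = 0.90338
Parallel ([0.90338] and limit switch): 1 − (1 − 0.90338)(1 − 0.89200) = 0.98957
Series (blade encoder and [0.98957]): 0.98200 × 0.98957 = 0.972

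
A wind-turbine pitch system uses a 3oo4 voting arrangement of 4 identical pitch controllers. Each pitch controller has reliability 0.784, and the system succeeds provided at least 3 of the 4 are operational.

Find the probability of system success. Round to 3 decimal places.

R = Σ_{i=3}^{4} C(4,i) p^i (1−p)^{4−i} with p = 0.784
C(4,3)·0.784^3·0.216^1 = 0.41635
C(4,4)·0.784^4·0.216^0 = 0.37780
Sum = 0.794

0.794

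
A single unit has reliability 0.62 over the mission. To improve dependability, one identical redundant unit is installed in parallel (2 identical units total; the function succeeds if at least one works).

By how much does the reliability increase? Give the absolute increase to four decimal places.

R_before = 0.62
R_after = 1 − (1 − 0.62)^2 = 0.8556
ΔR = 0.8556 − 0.62 = 0.2356

0.2356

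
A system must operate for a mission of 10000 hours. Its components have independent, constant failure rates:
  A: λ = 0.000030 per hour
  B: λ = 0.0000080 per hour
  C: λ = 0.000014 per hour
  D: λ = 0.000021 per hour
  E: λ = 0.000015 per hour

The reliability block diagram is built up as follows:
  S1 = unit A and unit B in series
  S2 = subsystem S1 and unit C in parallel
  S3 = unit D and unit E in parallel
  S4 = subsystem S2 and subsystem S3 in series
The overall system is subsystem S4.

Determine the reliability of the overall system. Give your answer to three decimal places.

R(A) = exp(−0.000030 × 10000) = 0.74082
R(B) = exp(−0.0000080 × 10000) = 0.92312
R(C) = exp(−0.000014 × 10000) = 0.86936
R(D) = exp(−0.000021 × 10000) = 0.81058
R(E) = exp(−0.000015 × 10000) = 0.86071
Series (A and B): 0.74082 × 0.92312 = 0.68387
Parallel ([0.68387] and C): 1 − (1 − 0.68387)(1 − 0.86936) = 0.95870
Parallel (D and E): 1 − (1 − 0.81058)(1 − 0.86071) = 0.97362
Series ([0.95870] and [0.97362]): 0.95870 × 0.97362 = 0.933

0.933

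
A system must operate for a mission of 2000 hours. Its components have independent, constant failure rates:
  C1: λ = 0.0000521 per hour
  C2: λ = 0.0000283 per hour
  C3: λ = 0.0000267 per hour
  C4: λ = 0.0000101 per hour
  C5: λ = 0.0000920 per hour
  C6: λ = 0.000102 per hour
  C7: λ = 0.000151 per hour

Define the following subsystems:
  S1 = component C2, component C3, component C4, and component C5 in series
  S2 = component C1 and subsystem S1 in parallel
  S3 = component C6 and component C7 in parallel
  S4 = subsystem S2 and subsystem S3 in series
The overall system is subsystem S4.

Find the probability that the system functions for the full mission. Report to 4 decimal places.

R(C1) = exp(−0.0000521 × 2000) = 0.901045
R(C2) = exp(−0.0000283 × 2000) = 0.944972
R(C3) = exp(−0.0000267 × 2000) = 0.948001
R(C4) = exp(−0.0000101 × 2000) = 0.980003
R(C5) = exp(−0.0000920 × 2000) = 0.831936
R(C6) = exp(−0.000102 × 2000) = 0.815462
R(C7) = exp(−0.000151 × 2000) = 0.739338
Series (C2, C3, C4, and C5): 0.944972 × 0.948001 × 0.980003 × 0.831936 = 0.730374
Parallel (C1 and [0.730374]): 1 − (1 − 0.901045)(1 − 0.730374) = 0.973319
Parallel (C6 and C7): 1 − (1 − 0.815462)(1 − 0.739338) = 0.951898
Series ([0.973319] and [0.951898]): 0.973319 × 0.951898 = 0.9265

0.9265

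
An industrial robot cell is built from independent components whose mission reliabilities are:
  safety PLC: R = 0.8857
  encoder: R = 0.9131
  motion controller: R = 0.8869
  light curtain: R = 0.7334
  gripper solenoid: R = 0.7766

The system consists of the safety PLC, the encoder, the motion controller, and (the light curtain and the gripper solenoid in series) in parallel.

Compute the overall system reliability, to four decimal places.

Series (light curtain and gripper solenoid): 0.733400 × 0.776600 = 0.569558
Parallel (safety PLC, encoder, motion controller, and [0.569558]): 1 − (1 − 0.885700)(1 − 0.913100)(1 − 0.886900)(1 − 0.569558) = 0.9995

0.9995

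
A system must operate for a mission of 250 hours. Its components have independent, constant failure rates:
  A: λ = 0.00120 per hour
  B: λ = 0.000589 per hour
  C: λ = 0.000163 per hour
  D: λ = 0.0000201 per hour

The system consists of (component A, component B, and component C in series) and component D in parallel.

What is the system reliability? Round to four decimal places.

0.9981

R(A) = exp(−0.00120 × 250) = 0.740818
R(B) = exp(−0.000589 × 250) = 0.863078
R(C) = exp(−0.000163 × 250) = 0.960069
R(D) = exp(−0.0000201 × 250) = 0.994988
Series (A, B, and C): 0.740818 × 0.863078 × 0.960069 = 0.613852
Parallel ([0.613852] and D): 1 − (1 − 0.613852)(1 − 0.994988) = 0.9981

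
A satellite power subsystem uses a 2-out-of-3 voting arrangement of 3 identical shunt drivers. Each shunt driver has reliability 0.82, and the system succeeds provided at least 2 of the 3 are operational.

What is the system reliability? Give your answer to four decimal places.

R = Σ_{i=2}^{3} C(3,i) p^i (1−p)^{3−i} with p = 0.82
C(3,2)·0.82^2·0.18^1 = 0.363096
C(3,3)·0.82^3·0.18^0 = 0.551368
Sum = 0.9145

0.9145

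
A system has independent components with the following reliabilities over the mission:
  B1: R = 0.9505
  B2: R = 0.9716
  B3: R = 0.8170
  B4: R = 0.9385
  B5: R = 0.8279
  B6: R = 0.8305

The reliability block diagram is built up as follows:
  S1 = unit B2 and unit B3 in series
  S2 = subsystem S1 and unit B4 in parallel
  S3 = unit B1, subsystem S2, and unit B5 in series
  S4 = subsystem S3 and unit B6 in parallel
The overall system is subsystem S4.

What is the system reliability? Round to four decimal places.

Series (B2 and B3): 0.971600 × 0.817000 = 0.793797
Parallel ([0.793797] and B4): 1 − (1 − 0.793797)(1 − 0.938500) = 0.987319
Series (B1, [0.987319], and B5): 0.950500 × 0.987319 × 0.827900 = 0.776940
Parallel ([0.776940] and B6): 1 − (1 − 0.776940)(1 − 0.830500) = 0.9622

0.9622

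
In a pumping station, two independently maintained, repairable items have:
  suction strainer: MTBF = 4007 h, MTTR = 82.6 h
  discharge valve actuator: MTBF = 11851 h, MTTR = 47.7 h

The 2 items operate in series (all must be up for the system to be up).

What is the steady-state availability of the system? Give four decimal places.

A(suction strainer) = MTBF/(MTBF+MTTR) = 4007/(4007+82.6) = 0.979802
A(discharge valve actuator) = MTBF/(MTBF+MTTR) = 11851/(11851+47.7) = 0.995991
Series availability: 0.979802 × 0.995991 = 0.9759

0.9759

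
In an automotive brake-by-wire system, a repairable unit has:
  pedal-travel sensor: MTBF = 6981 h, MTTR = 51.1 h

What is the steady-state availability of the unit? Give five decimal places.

0.99273

A(pedal-travel sensor) = MTBF/(MTBF+MTTR) = 6981/(6981+51.1) = 0.99273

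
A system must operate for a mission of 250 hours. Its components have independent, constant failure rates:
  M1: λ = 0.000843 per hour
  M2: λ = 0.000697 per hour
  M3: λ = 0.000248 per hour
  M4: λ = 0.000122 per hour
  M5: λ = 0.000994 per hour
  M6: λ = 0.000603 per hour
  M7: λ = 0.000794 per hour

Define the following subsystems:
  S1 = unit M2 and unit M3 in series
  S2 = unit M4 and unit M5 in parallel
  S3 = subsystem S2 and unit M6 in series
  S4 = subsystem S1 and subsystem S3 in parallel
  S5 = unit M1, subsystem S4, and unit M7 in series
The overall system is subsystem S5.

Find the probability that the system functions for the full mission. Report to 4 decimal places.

R(M1) = exp(−0.000843 × 250) = 0.809977
R(M2) = exp(−0.000697 × 250) = 0.840087
R(M3) = exp(−0.000248 × 250) = 0.939883
R(M4) = exp(−0.000122 × 250) = 0.969960
R(M5) = exp(−0.000994 × 250) = 0.779970
R(M6) = exp(−0.000603 × 250) = 0.860063
R(M7) = exp(−0.000794 × 250) = 0.819960
Series (M2 and M3): 0.840087 × 0.939883 = 0.789583
Parallel (M4 and M5): 1 − (1 − 0.969960)(1 − 0.779970) = 0.993390
Series ([0.993390] and M6): 0.993390 × 0.860063 = 0.854378
Parallel ([0.789583] and [0.854378]): 1 − (1 − 0.789583)(1 − 0.854378) = 0.969359
Series (M1, [0.969359], and M7): 0.809977 × 0.969359 × 0.819960 = 0.6438

0.6438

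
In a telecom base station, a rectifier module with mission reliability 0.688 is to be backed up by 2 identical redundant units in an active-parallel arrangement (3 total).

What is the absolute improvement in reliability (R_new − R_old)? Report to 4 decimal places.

R_before = 0.688
R_after = 1 − (1 − 0.688)^3 = 0.9696
ΔR = 0.9696 − 0.688 = 0.2816

0.2816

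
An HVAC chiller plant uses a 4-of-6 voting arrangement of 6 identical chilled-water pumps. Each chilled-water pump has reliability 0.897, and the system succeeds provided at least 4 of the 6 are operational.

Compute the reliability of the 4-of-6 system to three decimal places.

0.983

R = Σ_{i=4}^{6} C(6,i) p^i (1−p)^{6−i} with p = 0.897
C(6,4)·0.897^4·0.103^2 = 0.10302
C(6,5)·0.897^5·0.103^1 = 0.35888
C(6,6)·0.897^6·0.103^0 = 0.52090
Sum = 0.983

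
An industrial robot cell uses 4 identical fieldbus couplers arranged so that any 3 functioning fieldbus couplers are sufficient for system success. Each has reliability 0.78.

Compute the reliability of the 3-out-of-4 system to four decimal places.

0.7878

R = Σ_{i=3}^{4} C(4,i) p^i (1−p)^{4−i} with p = 0.78
C(4,3)·0.78^3·0.22^1 = 0.417606
C(4,4)·0.78^4·0.22^0 = 0.370151
Sum = 0.7878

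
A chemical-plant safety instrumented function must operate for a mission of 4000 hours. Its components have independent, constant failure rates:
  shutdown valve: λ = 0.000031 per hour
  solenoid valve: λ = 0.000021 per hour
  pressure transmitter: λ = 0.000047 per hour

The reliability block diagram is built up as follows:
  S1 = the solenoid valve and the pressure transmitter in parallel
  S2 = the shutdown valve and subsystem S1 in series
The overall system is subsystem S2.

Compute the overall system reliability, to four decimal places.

R(shutdown valve) = exp(−0.000031 × 4000) = 0.883380
R(solenoid valve) = exp(−0.000021 × 4000) = 0.919431
R(pressure transmitter) = exp(−0.000047 × 4000) = 0.828615
Parallel (solenoid valve and pressure transmitter): 1 − (1 − 0.919431)(1 − 0.828615) = 0.986192
Series (shutdown valve and [0.986192]): 0.883380 × 0.986192 = 0.8712

0.8712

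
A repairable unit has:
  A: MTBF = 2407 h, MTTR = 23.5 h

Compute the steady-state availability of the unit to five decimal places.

A(A) = MTBF/(MTBF+MTTR) = 2407/(2407+23.5) = 0.99033

0.99033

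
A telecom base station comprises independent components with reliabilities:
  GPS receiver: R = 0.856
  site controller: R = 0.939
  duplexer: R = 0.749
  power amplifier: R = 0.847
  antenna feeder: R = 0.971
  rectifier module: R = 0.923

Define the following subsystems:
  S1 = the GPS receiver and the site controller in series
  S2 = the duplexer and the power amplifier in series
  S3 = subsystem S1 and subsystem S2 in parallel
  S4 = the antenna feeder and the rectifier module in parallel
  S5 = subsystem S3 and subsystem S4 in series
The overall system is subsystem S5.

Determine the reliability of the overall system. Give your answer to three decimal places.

Series (GPS receiver and site controller): 0.85600 × 0.93900 = 0.80378
Series (duplexer and power amplifier): 0.74900 × 0.84700 = 0.63440
Parallel ([0.80378] and [0.63440]): 1 − (1 − 0.80378)(1 − 0.63440) = 0.92826
Parallel (antenna feeder and rectifier module): 1 − (1 − 0.97100)(1 − 0.92300) = 0.99777
Series ([0.92826] and [0.99777]): 0.92826 × 0.99777 = 0.926

0.926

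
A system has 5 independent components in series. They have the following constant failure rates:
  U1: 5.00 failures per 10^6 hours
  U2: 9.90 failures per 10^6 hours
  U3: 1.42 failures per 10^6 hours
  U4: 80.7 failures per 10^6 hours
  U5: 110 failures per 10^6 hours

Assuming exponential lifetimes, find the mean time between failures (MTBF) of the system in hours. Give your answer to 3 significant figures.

4830

Series of exponential components: λ_sys = Σ λ_i
λ_sys = 0.00000500 + 0.00000990 + 0.00000142 + 0.0000807 + 0.000110 = 2.0702e-04 /h
MTBF = 1 / λ_sys = 4830 h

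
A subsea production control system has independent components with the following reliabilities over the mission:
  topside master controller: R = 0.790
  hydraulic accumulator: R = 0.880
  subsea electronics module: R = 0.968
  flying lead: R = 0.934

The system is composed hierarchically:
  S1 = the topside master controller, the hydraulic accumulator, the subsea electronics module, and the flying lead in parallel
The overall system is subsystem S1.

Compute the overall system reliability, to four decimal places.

0.9999

Parallel (topside master controller, hydraulic accumulator, subsea electronics module, and flying lead): 1 − (1 − 0.790000)(1 − 0.880000)(1 − 0.968000)(1 − 0.934000) = 0.9999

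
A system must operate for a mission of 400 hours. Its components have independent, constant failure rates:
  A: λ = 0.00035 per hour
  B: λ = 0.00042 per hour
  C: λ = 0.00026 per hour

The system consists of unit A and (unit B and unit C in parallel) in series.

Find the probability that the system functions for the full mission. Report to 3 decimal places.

R(A) = exp(−0.00035 × 400) = 0.86936
R(B) = exp(−0.00042 × 400) = 0.84535
R(C) = exp(−0.00026 × 400) = 0.90123
Parallel (B and C): 1 − (1 − 0.84535)(1 − 0.90123) = 0.98473
Series (A and [0.98473]): 0.86936 × 0.98473 = 0.856

0.856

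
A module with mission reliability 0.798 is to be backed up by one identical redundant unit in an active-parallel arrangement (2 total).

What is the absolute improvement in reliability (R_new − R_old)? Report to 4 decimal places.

R_before = 0.798
R_after = 1 − (1 − 0.798)^2 = 0.9592
ΔR = 0.9592 − 0.798 = 0.1612

0.1612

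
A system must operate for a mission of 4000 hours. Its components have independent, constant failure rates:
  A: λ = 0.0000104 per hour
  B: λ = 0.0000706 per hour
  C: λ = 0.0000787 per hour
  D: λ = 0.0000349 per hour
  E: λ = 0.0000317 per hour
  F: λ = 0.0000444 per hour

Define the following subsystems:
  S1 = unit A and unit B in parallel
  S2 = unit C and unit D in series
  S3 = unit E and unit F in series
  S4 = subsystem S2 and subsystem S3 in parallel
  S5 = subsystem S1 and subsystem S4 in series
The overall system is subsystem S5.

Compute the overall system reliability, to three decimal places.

0.895

R(A) = exp(−0.0000104 × 4000) = 0.95925
R(B) = exp(−0.0000706 × 4000) = 0.75397
R(C) = exp(−0.0000787 × 4000) = 0.72993
R(D) = exp(−0.0000349 × 4000) = 0.86971
R(E) = exp(−0.0000317 × 4000) = 0.88091
R(F) = exp(−0.0000444 × 4000) = 0.83728
Parallel (A and B): 1 − (1 − 0.95925)(1 − 0.75397) = 0.98997
Series (C and D): 0.72993 × 0.86971 = 0.63483
Series (E and F): 0.88091 × 0.83728 = 0.73757
Parallel ([0.63483] and [0.73757]): 1 − (1 − 0.63483)(1 − 0.73757) = 0.90417
Series ([0.98997] and [0.90417]): 0.98997 × 0.90417 = 0.895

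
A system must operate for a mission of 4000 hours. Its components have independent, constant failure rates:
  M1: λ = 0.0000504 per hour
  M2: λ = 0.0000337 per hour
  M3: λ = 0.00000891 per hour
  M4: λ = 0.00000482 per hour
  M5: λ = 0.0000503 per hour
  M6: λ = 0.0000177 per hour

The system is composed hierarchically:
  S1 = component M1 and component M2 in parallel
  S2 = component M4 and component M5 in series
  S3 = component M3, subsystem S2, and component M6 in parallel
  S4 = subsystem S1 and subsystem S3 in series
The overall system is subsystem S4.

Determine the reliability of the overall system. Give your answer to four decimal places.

R(M1) = exp(−0.0000504 × 4000) = 0.817422
R(M2) = exp(−0.0000337 × 4000) = 0.873891
R(M3) = exp(−0.00000891 × 4000) = 0.964988
R(M4) = exp(−0.00000482 × 4000) = 0.980905
R(M5) = exp(−0.0000503 × 4000) = 0.817749
R(M6) = exp(−0.0000177 × 4000) = 0.931648
Parallel (M1 and M2): 1 − (1 − 0.817422)(1 − 0.873891) = 0.976975
Series (M4 and M5): 0.980905 × 0.817749 = 0.802134
Parallel (M3, [0.802134], and M6): 1 − (1 − 0.964988)(1 − 0.802134)(1 − 0.931648) = 0.999526
Series ([0.976975] and [0.999526]): 0.976975 × 0.999526 = 0.9765

0.9765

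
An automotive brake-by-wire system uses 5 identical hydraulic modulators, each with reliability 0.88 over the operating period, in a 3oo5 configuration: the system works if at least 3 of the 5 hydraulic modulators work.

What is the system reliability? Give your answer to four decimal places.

0.9857

R = Σ_{i=3}^{5} C(5,i) p^i (1−p)^{5−i} with p = 0.88
C(5,3)·0.88^3·0.12^2 = 0.098132
C(5,4)·0.88^4·0.12^1 = 0.359817
C(5,5)·0.88^5·0.12^0 = 0.527732
Sum = 0.9857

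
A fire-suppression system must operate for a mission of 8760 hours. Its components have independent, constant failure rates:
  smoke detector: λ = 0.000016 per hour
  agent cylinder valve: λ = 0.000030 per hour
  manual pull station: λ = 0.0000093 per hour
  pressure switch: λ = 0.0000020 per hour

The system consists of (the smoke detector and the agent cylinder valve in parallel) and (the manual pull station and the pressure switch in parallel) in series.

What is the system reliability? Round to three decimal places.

0.968

R(smoke detector) = exp(−0.000016 × 8760) = 0.86922
R(agent cylinder valve) = exp(−0.000030 × 8760) = 0.76890
R(manual pull station) = exp(−0.0000093 × 8760) = 0.92176
R(pressure switch) = exp(−0.0000020 × 8760) = 0.98263
Parallel (smoke detector and agent cylinder valve): 1 − (1 − 0.86922)(1 − 0.76890) = 0.96978
Parallel (manual pull station and pressure switch): 1 − (1 − 0.92176)(1 − 0.98263) = 0.99864
Series ([0.96978] and [0.99864]): 0.96978 × 0.99864 = 0.968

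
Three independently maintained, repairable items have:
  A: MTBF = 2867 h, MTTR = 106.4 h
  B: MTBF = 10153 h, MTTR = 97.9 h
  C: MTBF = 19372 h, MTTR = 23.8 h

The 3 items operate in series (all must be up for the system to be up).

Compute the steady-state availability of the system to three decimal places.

0.954

A(A) = MTBF/(MTBF+MTTR) = 2867/(2867+106.4) = 0.964216
A(B) = MTBF/(MTBF+MTTR) = 10153/(10153+97.9) = 0.990450
A(C) = MTBF/(MTBF+MTTR) = 19372/(19372+23.8) = 0.998773
Series availability: 0.964216 × 0.990450 × 0.998773 = 0.954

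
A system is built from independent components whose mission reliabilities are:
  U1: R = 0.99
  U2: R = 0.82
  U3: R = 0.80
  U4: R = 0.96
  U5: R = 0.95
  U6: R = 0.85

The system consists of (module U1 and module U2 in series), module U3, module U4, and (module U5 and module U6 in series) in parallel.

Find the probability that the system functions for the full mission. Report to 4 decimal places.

Series (U1 and U2): 0.990000 × 0.820000 = 0.811800
Series (U5 and U6): 0.950000 × 0.850000 = 0.807500
Parallel ([0.811800], U3, U4, and [0.807500]): 1 − (1 − 0.811800)(1 − 0.800000)(1 − 0.960000)(1 − 0.807500) = 0.9997

0.9997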